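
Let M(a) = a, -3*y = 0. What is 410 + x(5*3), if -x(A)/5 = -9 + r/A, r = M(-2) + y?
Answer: 1367/3 ≈ 455.67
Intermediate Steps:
y = 0 (y = -⅓*0 = 0)
r = -2 (r = -2 + 0 = -2)
x(A) = 45 + 10/A (x(A) = -5*(-9 - 2/A) = 45 + 10/A)
410 + x(5*3) = 410 + (45 + 10/((5*3))) = 410 + (45 + 10/15) = 410 + (45 + 10*(1/15)) = 410 + (45 + ⅔) = 410 + 137/3 = 1367/3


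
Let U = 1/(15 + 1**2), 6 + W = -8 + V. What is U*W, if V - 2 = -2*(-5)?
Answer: -1/8 ≈ -0.12500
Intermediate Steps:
V = 12 (V = 2 - 2*(-5) = 2 + 10 = 12)
W = -2 (W = -6 + (-8 + 12) = -6 + 4 = -2)
U = 1/16 (U = 1/(15 + 1) = 1/16 ≈ 0.062500)
U*W = (1/16)*(-2) = -1/8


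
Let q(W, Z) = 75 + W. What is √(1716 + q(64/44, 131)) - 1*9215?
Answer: -9215 + √216887/11 ≈ -9172.7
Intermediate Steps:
√(1716 + q(64/44, 131)) - 1*9215 = √(1716 + (75 + 64/44)) - 1*9215 = √(1716 + (75 + 64*(1/44))) - 9215 = √(1716 + (75 + 16/11)) - 9215 = √(1716 + 841/11) - 9215 = √(19717/11) - 9215 = √216887/11 - 9215 = -9215 + √216887/11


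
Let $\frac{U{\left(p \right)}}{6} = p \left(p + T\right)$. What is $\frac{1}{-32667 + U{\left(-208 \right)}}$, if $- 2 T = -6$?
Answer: $\frac{1}{223173} \approx 4.4808 \cdot 10^{-6}$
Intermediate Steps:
$T = 3$ ($T = \left(- \frac{1}{2}\right) \left(-6\right) = 3$)
$U{\left(p \right)} = 6 p \left(3 + p\right)$ ($U{\left(p \right)} = 6 p \left(p + 3\right) = 6 p \left(3 + p\right)$)
$\frac{1}{-32667 + U{\left(-208 \right)}} = \frac{1}{-32667 + 6 \left(-208\right) \left(3 - 208\right)} = \frac{1}{-32667 + 6 \left(-208\right) \left(-205\right)} = \frac{1}{-32667 + 255840} = \frac{1}{223173}$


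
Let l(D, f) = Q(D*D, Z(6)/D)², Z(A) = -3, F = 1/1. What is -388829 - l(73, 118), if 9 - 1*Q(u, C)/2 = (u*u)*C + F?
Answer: -5448107226753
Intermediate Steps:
F = 1
Q(u, C) = 16 - 2*C*u² (Q(u, C) = 18 - 2*((u*u)*C + 1) = 18 - 2*(u²*C + 1) = 18 - 2*(C*u² + 1) = 18 - 2*(1 + C*u²) = 18 + (-2 - 2*C*u²) = 16 - 2*C*u²)
l(D, f) = (16 + 6*D³)² (l(D, f) = (16 - 2*(-3/D)*(D*D)²)² = (16 - 2*(-3/D)*(D²)²)² = (16 - 2*(-3/D)*D⁴)² = (16 + 6*D³)²)
-388829 - l(73, 118) = -388829 - 4*(8 + 3*73³)² = -388829 - 4*(8 + 3*389017)² = -388829 - 4*(8 + 1167051)² = -388829 - 4*1167059² = -388829 - 4*1362026709481 = -388829 - 1*5448106837924 = -388829 - 5448106837924 = -5448107226753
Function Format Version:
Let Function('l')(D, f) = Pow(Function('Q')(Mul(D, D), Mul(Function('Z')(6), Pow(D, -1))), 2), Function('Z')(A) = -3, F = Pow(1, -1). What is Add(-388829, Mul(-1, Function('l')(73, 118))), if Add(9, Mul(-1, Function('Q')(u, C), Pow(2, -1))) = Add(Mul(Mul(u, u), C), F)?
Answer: -5448107226753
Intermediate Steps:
F = 1
Function('Q')(u, C) = Add(16, Mul(-2, C, Pow(u, 2))) (Function('Q')(u, C) = Add(18, Mul(-2, Add(Mul(Mul(u, u), C), 1))) = Add(18, Mul(-2, Add(Mul(Pow(u, 2), C), 1))) = Add(18, Mul(-2, Add(Mul(C, Pow(u, 2)), 1))) = Add(18, Mul(-2, Add(1, Mul(C, Pow(u, 2))))) = Add(18, Add(-2, Mul(-2, C, Pow(u, 2)))) = Add(16, Mul(-2, C, Pow(u, 2))))
Function('l')(D, f) = Pow(Add(16, Mul(6, Pow(D, 3))), 2) (Function('l')(D, f) = Pow(Add(16, Mul(-2, Mul(-3, Pow(D, -1)), Pow(Mul(D, D), 2))), 2) = Pow(Add(16, Mul(-2, Mul(-3, Pow(D, -1)), Pow(Pow(D, 2), 2))), 2) = Pow(Add(16, Mul(-2, Mul(-3, Pow(D, -1)), Pow(D, 4))), 2) = Pow(Add(16, Mul(6, Pow(D, 3))), 2))
Add(-388829, Mul(-1, Function('l')(73, 118))) = Add(-388829, Mul(-1, Mul(4, Pow(Add(8, Mul(3, Pow(73, 3))), 2)))) = Add(-388829, Mul(-1, Mul(4, Pow(Add(8, Mul(3, 389017)), 2)))) = Add(-388829, Mul(-1, Mul(4, Pow(Add(8, 1167051), 2)))) = Add(-388829, Mul(-1, Mul(4, Pow(1167059, 2)))) = Add(-388829, Mul(-1, Mul(4, 1362026709481))) = Add(-388829, Mul(-1, 5448106837924)) = Add(-388829, -5448106837924) = -5448107226753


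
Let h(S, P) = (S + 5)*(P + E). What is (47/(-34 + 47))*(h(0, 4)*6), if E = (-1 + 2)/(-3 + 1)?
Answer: 4935/13 ≈ 379.62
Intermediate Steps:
E = -½ (E = 1/(-2) = 1*(-½) = -½ ≈ -0.50000)
h(S, P) = (5 + S)*(-½ + P) (h(S, P) = (S + 5)*(P - ½) = (5 + S)*(-½ + P))
(47/(-34 + 47))*(h(0, 4)*6) = (47/(-34 + 47))*((-5/2 + 5*4 - ½*0 + 4*0)*6) = (47/13)*((-5/2 + 20 + 0 + 0)*6) = ((1/13)*47)*((35/2)*6) = (47/13)*105 = 4935/13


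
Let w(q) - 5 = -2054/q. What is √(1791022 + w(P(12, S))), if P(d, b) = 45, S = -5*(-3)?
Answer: √402970805/15 ≈ 1338.3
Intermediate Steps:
S = 15
w(q) = 5 - 2054/q
√(1791022 + w(P(12, S))) = √(1791022 + (5 - 2054/45)) = √(1791022 - 1829/45) = √(80594161/45) = √402970805/15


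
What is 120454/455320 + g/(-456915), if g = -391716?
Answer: 7779778951/6934751260 ≈ 1.1219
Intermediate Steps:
120454/455320 + g/(-456915) = 120454/455320 - 391716/(-456915) = 120454*(1/455320) - 391716*(-1/456915) = 60227/227660 + 130572/152305 = 7779778951/6934751260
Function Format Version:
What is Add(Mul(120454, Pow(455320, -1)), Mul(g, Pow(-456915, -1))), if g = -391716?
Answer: Rational(7779778951, 6934751260) ≈ 1.1219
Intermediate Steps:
Add(Mul(120454, Pow(455320, -1)), Mul(g, Pow(-456915, -1))) = Add(Mul(120454, Pow(455320, -1)), Mul(-391716, Pow(-456915, -1))) = Add(Mul(120454, Rational(1, 455320)), Mul(-391716, Rational(-1, 456915))) = Add(Rational(60227, 227660), Rational(130572, 152305)) = Rational(7779778951, 6934751260)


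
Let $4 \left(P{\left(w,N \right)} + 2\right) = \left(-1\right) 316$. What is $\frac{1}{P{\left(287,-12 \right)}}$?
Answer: $- \frac{1}{81} \approx -0.012346$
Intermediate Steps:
$P{\left(w,N \right)} = -81$ ($P{\left(w,N \right)} = -2 + \frac{\left(-1\right) 316}{4} = -2 + \frac{1}{4} \left(-316\right) = -2 - 79 = -81$)
$\frac{1}{P{\left(287,-12 \right)}} = \frac{1}{-81} = - \frac{1}{81}$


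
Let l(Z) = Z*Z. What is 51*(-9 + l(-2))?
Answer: -255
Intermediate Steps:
l(Z) = Z**2
51*(-9 + l(-2)) = 51*(-9 + (-2)**2) = 51*(-9 + 4) = 51*(-5) = -255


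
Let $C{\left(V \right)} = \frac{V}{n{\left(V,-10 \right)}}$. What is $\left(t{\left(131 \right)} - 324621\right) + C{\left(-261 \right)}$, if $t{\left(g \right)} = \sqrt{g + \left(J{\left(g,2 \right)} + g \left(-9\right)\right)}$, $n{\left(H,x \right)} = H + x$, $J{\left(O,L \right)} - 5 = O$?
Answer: $- \frac{87972030}{271} + 4 i \sqrt{57} \approx -3.2462 \cdot 10^{5} + 30.199 i$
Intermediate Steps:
$J{\left(O,L \right)} = 5 + O$
$t{\left(g \right)} = \sqrt{5 - 7 g}$ ($t{\left(g \right)} = \sqrt{g + \left(\left(5 + g\right) + g \left(-9\right)\right)} = \sqrt{g - \left(-5 + 8 g\right)} = \sqrt{5 - 7 g}$)
$C{\left(V \right)} = \frac{V}{-10 + V}$ ($C{\left(V \right)} = \frac{V}{V - 10} = \frac{V}{-10 + V}$)
$\left(t{\left(131 \right)} - 324621\right) + C{\left(-261 \right)} = \left(\sqrt{5 - 917} - 324621\right) - \frac{261}{-10 - 261} = \left(\sqrt{5 - 917} - 324621\right) - \frac{261}{-271} = \left(\sqrt{-912} - 324621\right) - - \frac{261}{271} = \left(4 i \sqrt{57} - 324621\right) + \frac{261}{271} = \left(-324621 + 4 i \sqrt{57}\right) + \frac{261}{271} = - \frac{87972030}{271} + 4 i \sqrt{57}$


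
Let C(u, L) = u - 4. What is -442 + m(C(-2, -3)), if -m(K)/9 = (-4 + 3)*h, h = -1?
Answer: -451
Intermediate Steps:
C(u, L) = -4 + u
m(K) = -9 (m(K) = -9*(-4 + 3)*(-1) = -(-9)*(-1) = -9*1 = -9)
-442 + m(C(-2, -3)) = -442 - 9 = -451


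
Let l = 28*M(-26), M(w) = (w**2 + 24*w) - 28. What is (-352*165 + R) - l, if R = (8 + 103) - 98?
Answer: -58739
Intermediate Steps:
M(w) = -28 + w**2 + 24*w
R = 13 (R = 111 - 98 = 13)
l = 672 (l = 28*(-28 + (-26)**2 + 24*(-26)) = 28*(-28 + 676 - 624) = 28*24 = 672)
(-352*165 + R) - l = (-352*165 + 13) - 1*672 = (-58080 + 13) - 672 = -58067 - 672 = -58739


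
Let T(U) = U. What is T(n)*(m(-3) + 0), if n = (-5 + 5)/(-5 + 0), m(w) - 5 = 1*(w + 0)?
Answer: 0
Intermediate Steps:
m(w) = 5 + w (m(w) = 5 + 1*(w + 0) = 5 + 1*w = 5 + w)
n = 0 (n = 0/(-5) = 0*(-⅕) = 0)
T(n)*(m(-3) + 0) = 0*((5 - 3) + 0) = 0*(2 + 0) = 0*2 = 0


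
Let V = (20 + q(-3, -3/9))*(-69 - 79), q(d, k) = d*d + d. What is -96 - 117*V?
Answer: 450120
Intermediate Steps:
q(d, k) = d + d² (q(d, k) = d² + d = d + d²)
V = -3848 (V = (20 - 3*(1 - 3))*(-69 - 79) = (20 - 3*(-2))*(-148) = (20 + 6)*(-148) = 26*(-148) = -3848)
-96 - 117*V = -96 - 117*(-3848) = -96 + 450216 = 450120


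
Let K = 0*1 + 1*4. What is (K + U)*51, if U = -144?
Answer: -7140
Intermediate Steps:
K = 4 (K = 0 + 4 = 4)
(K + U)*51 = (4 - 144)*51 = -140*51 = -7140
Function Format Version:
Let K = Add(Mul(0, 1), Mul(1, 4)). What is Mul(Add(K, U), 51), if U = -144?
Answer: -7140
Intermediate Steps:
K = 4 (K = Add(0, 4) = 4)
Mul(Add(K, U), 51) = Mul(Add(4, -144), 51) = Mul(-140, 51) = -7140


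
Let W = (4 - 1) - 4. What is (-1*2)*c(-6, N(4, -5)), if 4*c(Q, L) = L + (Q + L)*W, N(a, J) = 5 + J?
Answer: -3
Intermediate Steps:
W = -1 (W = 3 - 4 = -1)
c(Q, L) = -Q/4 (c(Q, L) = (L + (Q + L)*(-1))/4 = (L + (L + Q)*(-1))/4 = (L + (-L - Q))/4 = (-Q)/4 = -Q/4)
(-1*2)*c(-6, N(4, -5)) = (-1*2)*(-1/4*(-6)) = -2*3/2 = -3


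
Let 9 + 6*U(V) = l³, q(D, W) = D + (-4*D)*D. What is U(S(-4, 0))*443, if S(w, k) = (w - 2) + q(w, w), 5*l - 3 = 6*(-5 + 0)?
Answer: -1536324/125 ≈ -12291.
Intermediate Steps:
q(D, W) = D - 4*D²
l = -27/5 (l = ⅗ + (6*(-5 + 0))/5 = ⅗ + (6*(-5))/5 = ⅗ + (⅕)*(-30) = ⅗ - 6 = -27/5 ≈ -5.4000)
S(w, k) = -2 + w + w*(1 - 4*w) (S(w, k) = (w - 2) + w*(1 - 4*w) = (-2 + w) + w*(1 - 4*w) = -2 + w + w*(1 - 4*w))
U(V) = -3468/125 (U(V) = -3/2 + (-27/5)³/6 = -3/2 + (⅙)*(-19683/125) = -3/2 - 6561/250 = -3468/125)
U(S(-4, 0))*443 = -3468/125*443 = -1536324/125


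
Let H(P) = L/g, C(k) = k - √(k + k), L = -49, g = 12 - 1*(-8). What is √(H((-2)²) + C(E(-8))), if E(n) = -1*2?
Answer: √(-445 - 200*I)/10 ≈ 0.46302 - 2.1597*I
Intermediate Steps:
g = 20 (g = 12 + 8 = 20)
E(n) = -2
C(k) = k - √2*√k (C(k) = k - √(2*k) = k - √2*√k)
H(P) = -49/20
√(H((-2)²) + C(E(-8))) = √(-49/20 + (-2 - √2*√(-2))) = √(-49/20 + (-2 - √2*I*√2)) = √(-49/20 + (-2 - 2*I)) = √(-89/20 - 2*I)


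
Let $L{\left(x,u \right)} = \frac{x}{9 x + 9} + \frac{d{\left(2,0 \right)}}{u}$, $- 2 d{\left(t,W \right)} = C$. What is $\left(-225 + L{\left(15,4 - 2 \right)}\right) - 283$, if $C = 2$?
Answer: $- \frac{24403}{48} \approx -508.4$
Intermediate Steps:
$d{\left(t,W \right)} = -1$ ($d{\left(t,W \right)} = \left(- \frac{1}{2}\right) 2 = -1$)
$L{\left(x,u \right)} = - \frac{1}{u} + \frac{x}{9 + 9 x}$ ($L{\left(x,u \right)} = \frac{x}{9 x + 9} - \frac{1}{u} = \frac{x}{9 + 9 x} - \frac{1}{u} = - \frac{1}{u} + \frac{x}{9 + 9 x}$)
$\left(-225 + L{\left(15,4 - 2 \right)}\right) - 283 = \left(-225 + \frac{-1 - 15 + \frac{1}{9} \left(4 - 2\right) 15}{\left(4 - 2\right) \left(1 + 15\right)}\right) - 283 = \left(-225 + \frac{-1 - 15 + \frac{1}{9} \left(4 - 2\right) 15}{\left(4 - 2\right) 16}\right) - 283 = \left(-225 + \frac{1}{2} \cdot \frac{1}{16} \left(-1 - 15 + \frac{1}{9} \cdot 2 \cdot 15\right)\right) - 283 = \left(-225 + \frac{1}{2} \cdot \frac{1}{16} \left(-1 - 15 + \frac{10}{3}\right)\right) - 283 = \left(-225 + \frac{1}{2} \cdot \frac{1}{16} \left(- \frac{38}{3}\right)\right) - 283 = \left(-225 - \frac{19}{48}\right) - 283 = - \frac{10819}{48} - 283 = - \frac{24403}{48}$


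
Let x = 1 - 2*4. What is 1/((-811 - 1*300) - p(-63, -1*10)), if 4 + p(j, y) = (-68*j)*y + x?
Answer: 1/41740 ≈ 2.3958e-5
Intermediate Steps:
x = -7 (x = 1 - 8 = -7)
p(j, y) = -11 - 68*j*y (p(j, y) = -4 + ((-68*j)*y - 7) = -4 + (-68*j*y - 7) = -4 + (-7 - 68*j*y) = -11 - 68*j*y)
1/((-811 - 1*300) - p(-63, -1*10)) = 1/((-811 - 1*300) - (-11 - 68*(-63)*(-1*10))) = 1/((-811 - 300) - (-11 - 68*(-63)*(-10))) = 1/(-1111 - (-11 - 42840)) = 1/(-1111 - 1*(-42851)) = 1/(-1111 + 42851) = 1/41740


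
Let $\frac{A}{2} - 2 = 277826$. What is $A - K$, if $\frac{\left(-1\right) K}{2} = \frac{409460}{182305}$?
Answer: $\frac{20259937200}{36461} \approx 5.5566 \cdot 10^{5}$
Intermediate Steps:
$K = - \frac{163784}{36461}$ ($K = - 2 \cdot \frac{409460}{182305} = - 2 \cdot 409460 \cdot \frac{1}{182305} = \left(-2\right) \frac{81892}{36461} = - \frac{163784}{36461} \approx -4.492$)
$A = 555656$ ($A = 4 + 2 \cdot 277826 = 4 + 555652 = 555656$)
$A - K = 555656 - - \frac{163784}{36461} = 555656 + \frac{163784}{36461} = \frac{20259937200}{36461}$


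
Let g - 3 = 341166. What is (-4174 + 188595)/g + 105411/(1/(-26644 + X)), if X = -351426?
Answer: -13596518350899709/341169 ≈ -3.9853e+10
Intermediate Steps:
g = 341169 (g = 3 + 341166 = 341169)
(-4174 + 188595)/g + 105411/(1/(-26644 + X)) = (-4174 + 188595)/341169 + 105411/(1/(-26644 - 351426)) = 184421*(1/341169) + 105411/(1/(-378070)) = 184421/341169 + 105411/(-1/378070) = 184421/341169 + 105411*(-378070) = 184421/341169 - 39852736770 = -13596518350899709/341169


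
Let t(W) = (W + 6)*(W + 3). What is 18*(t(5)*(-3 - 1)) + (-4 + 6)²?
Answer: -6332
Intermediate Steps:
t(W) = (3 + W)*(6 + W) (t(W) = (6 + W)*(3 + W) = (3 + W)*(6 + W))
18*(t(5)*(-3 - 1)) + (-4 + 6)² = 18*((18 + 5² + 9*5)*(-3 - 1)) + (-4 + 6)² = 18*((18 + 25 + 45)*(-4)) + 2² = 18*(88*(-4)) + 4 = 18*(-352) + 4 = -6336 + 4 = -6332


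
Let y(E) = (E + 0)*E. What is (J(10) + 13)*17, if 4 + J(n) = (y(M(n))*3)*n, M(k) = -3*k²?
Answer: 45900153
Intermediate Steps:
y(E) = E² (y(E) = E*E = E²)
J(n) = -4 + 27*n⁵ (J(n) = -4 + ((-3*n²)²*3)*n = -4 + ((9*n⁴)*3)*n = -4 + (27*n⁴)*n = -4 + 27*n⁵)
(J(10) + 13)*17 = ((-4 + 27*10⁵) + 13)*17 = ((-4 + 27*100000) + 13)*17 = ((-4 + 2700000) + 13)*17 = (2699996 + 13)*17 = 2700009*17 = 45900153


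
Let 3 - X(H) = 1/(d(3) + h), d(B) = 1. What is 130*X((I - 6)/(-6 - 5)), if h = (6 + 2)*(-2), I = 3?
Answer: 1196/3 ≈ 398.67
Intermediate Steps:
h = -16 (h = 8*(-2) = -16)
X(H) = 46/15 (X(H) = 3 - 1/(1 - 16) = 3 - 1/(-15) = 3 - 1*(-1/15) = 3 + 1/15 = 46/15)
130*X((I - 6)/(-6 - 5)) = 130*(46/15) = 1196/3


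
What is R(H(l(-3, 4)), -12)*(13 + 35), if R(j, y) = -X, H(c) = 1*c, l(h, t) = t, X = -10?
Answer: 480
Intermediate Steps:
H(c) = c
R(j, y) = 10 (R(j, y) = -1*(-10) = 10)
R(H(l(-3, 4)), -12)*(13 + 35) = 10*(13 + 35) = 10*48 = 480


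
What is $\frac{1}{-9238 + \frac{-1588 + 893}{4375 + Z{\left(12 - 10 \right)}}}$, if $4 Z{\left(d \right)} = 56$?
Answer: $- \frac{4389}{40546277} \approx -0.00010825$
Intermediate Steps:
$Z{\left(d \right)} = 14$ ($Z{\left(d \right)} = \frac{1}{4} \cdot 56 = 14$)
$\frac{1}{-9238 + \frac{-1588 + 893}{4375 + Z{\left(12 - 10 \right)}}} = \frac{1}{-9238 + \frac{-1588 + 893}{4375 + 14}} = \frac{1}{-9238 - \frac{695}{4389}} = \frac{1}{- \frac{40546277}{4389}} = - \frac{4389}{40546277}$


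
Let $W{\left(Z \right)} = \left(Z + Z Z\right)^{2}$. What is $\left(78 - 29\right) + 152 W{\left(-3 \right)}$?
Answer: $5521$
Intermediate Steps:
$W{\left(Z \right)} = \left(Z + Z^{2}\right)^{2}$
$\left(78 - 29\right) + 152 W{\left(-3 \right)} = \left(78 - 29\right) + 152 \left(-3\right)^{2} \left(1 - 3\right)^{2} = \left(78 - 29\right) + 152 \cdot 9 \left(-2\right)^{2} = 49 + 152 \cdot 9 \cdot 4 = 49 + 152 \cdot 36 = 49 + 5472 = 5521$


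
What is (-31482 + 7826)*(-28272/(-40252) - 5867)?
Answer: 1396474073768/10063 ≈ 1.3877e+8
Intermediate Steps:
(-31482 + 7826)*(-28272/(-40252) - 5867) = -23656*(-28272*(-1/40252) - 5867) = -23656*(7068/10063 - 5867) = -23656*(-59032553/10063) = 1396474073768/10063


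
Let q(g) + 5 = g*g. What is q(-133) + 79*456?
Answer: 53708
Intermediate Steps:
q(g) = -5 + g² (q(g) = -5 + g*g = -5 + g²)
q(-133) + 79*456 = (-5 + (-133)²) + 79*456 = (-5 + 17689) + 36024 = 17684 + 36024 = 53708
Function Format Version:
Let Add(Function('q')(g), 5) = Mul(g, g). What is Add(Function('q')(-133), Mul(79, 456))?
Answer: 53708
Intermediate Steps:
Function('q')(g) = Add(-5, Pow(g, 2)) (Function('q')(g) = Add(-5, Mul(g, g)) = Add(-5, Pow(g, 2)))
Add(Function('q')(-133), Mul(79, 456)) = Add(Add(-5, Pow(-133, 2)), Mul(79, 456)) = Add(Add(-5, 17689), 36024) = Add(17684, 36024) = 53708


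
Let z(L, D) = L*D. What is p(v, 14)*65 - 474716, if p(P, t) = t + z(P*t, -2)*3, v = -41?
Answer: -249946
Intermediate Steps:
z(L, D) = D*L
p(P, t) = t - 6*P*t (p(P, t) = t - 2*P*t*3 = t - 6*P*t)
p(v, 14)*65 - 474716 = (14*(1 - 6*(-41)))*65 - 474716 = (14*(1 + 246))*65 - 474716 = (14*247)*65 - 474716 = 3458*65 - 474716 = 224770 - 474716 = -249946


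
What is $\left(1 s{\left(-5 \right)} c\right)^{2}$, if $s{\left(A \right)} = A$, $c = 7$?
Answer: $1225$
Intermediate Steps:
$\left(1 s{\left(-5 \right)} c\right)^{2} = \left(1 \left(-5\right) 7\right)^{2} = \left(\left(-5\right) 7\right)^{2} = \left(-35\right)^{2} = 1225$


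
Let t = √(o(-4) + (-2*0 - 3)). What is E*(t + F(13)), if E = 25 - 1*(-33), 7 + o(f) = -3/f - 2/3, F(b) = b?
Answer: 754 + 29*I*√357/3 ≈ 754.0 + 182.65*I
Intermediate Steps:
o(f) = -23/3 - 3/f (o(f) = -7 + (-3/f - 2/3) = -7 + (-3/f - 2*⅓) = -7 + (-3/f - ⅔) = -7 + (-⅔ - 3/f) = -23/3 - 3/f)
t = I*√357/6 (t = √((-23/3 - 3/(-4)) + (-2*0 - 3)) = √((-23/3 - 3*(-¼)) + (0 - 3)) = √((-23/3 + ¾) - 3) = √(-83/12 - 3) = √(-119/12) = I*√357/6 ≈ 3.1491*I)
E = 58 (E = 25 + 33 = 58)
E*(t + F(13)) = 58*(I*√357/6 + 13) = 58*(13 + I*√357/6) = 754 + 29*I*√357/3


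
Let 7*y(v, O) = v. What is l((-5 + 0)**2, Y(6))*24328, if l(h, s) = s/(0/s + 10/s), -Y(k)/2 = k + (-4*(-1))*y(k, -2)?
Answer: 211945536/245 ≈ 8.6508e+5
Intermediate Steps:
y(v, O) = v/7
Y(k) = -22*k/7 (Y(k) = -2*(k + (-4*(-1))*(k/7)) = -2*(k + 4*(k/7)) = -2*(k + 4*k/7) = -22*k/7)
l(h, s) = s**2/10 (l(h, s) = s/(0 + 10/s) = s/((10/s)) = s*(s/10) = s**2/10)
l((-5 + 0)**2, Y(6))*24328 = ((-22/7*6)**2/10)*24328 = ((-132/7)**2/10)*24328 = ((1/10)*(17424/49))*24328 = (8712/245)*24328 = 211945536/245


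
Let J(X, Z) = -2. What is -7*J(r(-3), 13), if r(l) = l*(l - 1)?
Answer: 14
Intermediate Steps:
r(l) = l*(-1 + l)
-7*J(r(-3), 13) = -7*(-2) = 14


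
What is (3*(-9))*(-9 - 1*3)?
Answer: 324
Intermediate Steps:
(3*(-9))*(-9 - 1*3) = -27*(-9 - 3) = -27*(-12) = 324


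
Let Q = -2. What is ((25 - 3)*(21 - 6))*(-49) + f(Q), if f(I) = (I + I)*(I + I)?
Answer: -16154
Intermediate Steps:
f(I) = 4*I**2 (f(I) = (2*I)*(2*I) = 4*I**2)
((25 - 3)*(21 - 6))*(-49) + f(Q) = ((25 - 3)*(21 - 6))*(-49) + 4*(-2)**2 = (22*15)*(-49) + 4*4 = 330*(-49) + 16 = -16170 + 16 = -16154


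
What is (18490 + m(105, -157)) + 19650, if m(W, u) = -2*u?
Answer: 38454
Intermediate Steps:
(18490 + m(105, -157)) + 19650 = (18490 - 2*(-157)) + 19650 = (18490 + 314) + 19650 = 18804 + 19650 = 38454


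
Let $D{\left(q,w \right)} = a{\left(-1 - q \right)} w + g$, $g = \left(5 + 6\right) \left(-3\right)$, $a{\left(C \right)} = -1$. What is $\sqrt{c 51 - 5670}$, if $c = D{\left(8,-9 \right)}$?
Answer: $3 i \sqrt{766} \approx 83.03 i$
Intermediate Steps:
$g = -33$ ($g = 11 \left(-3\right) = -33$)
$D{\left(q,w \right)} = -33 - w$ ($D{\left(q,w \right)} = - w - 33 = -33 - w$)
$c = -24$ ($c = -33 - -9 = -33 + 9 = -24$)
$\sqrt{c 51 - 5670} = \sqrt{\left(-24\right) 51 - 5670} = \sqrt{-1224 - 5670} = \sqrt{-6894} = 3 i \sqrt{766}$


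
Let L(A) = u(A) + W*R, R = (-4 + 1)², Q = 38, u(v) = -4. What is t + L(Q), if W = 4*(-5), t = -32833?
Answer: -33017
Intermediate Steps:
W = -20
R = 9 (R = (-3)² = 9)
L(A) = -184 (L(A) = -4 - 20*9 = -4 - 180 = -184)
t + L(Q) = -32833 - 184 = -33017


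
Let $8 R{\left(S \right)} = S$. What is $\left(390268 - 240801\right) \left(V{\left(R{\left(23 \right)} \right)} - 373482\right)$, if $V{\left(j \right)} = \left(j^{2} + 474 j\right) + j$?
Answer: $- \frac{3559544498173}{64} \approx -5.5618 \cdot 10^{10}$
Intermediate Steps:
$R{\left(S \right)} = \frac{S}{8}$
$V{\left(j \right)} = j^{2} + 475 j$
$\left(390268 - 240801\right) \left(V{\left(R{\left(23 \right)} \right)} - 373482\right) = \left(390268 - 240801\right) \left(\frac{1}{8} \cdot 23 \left(475 + \frac{1}{8} \cdot 23\right) - 373482\right) = 149467 \left(\frac{23 \left(475 + \frac{23}{8}\right)}{8} - 373482\right) = 149467 \left(\frac{23}{8} \cdot \frac{3823}{8} - 373482\right) = 149467 \left(\frac{87929}{64} - 373482\right) = 149467 \left(- \frac{23814919}{64}\right) = - \frac{3559544498173}{64}$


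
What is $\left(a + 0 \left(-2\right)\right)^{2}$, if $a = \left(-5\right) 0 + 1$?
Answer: $1$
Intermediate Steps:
$a = 1$ ($a = 0 + 1 = 1$)
$\left(a + 0 \left(-2\right)\right)^{2} = \left(1 + 0 \left(-2\right)\right)^{2} = \left(1 + 0\right)^{2} = 1^{2} = 1$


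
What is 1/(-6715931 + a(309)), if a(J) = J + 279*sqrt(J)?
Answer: -6715622/45099554794015 - 279*sqrt(309)/45099554794015 ≈ -1.4902e-7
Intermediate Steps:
1/(-6715931 + a(309)) = 1/(-6715931 + (309 + 279*sqrt(309))) = 1/(-6715622 + 279*sqrt(309))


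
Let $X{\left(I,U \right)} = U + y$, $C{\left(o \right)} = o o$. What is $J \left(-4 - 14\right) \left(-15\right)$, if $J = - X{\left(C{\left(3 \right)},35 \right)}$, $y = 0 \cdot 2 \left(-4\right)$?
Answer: $-9450$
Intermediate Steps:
$C{\left(o \right)} = o^{2}$
$y = 0$ ($y = 0 \left(-4\right) = 0$)
$X{\left(I,U \right)} = U$ ($X{\left(I,U \right)} = U + 0 = U$)
$J = -35$ ($J = \left(-1\right) 35 = -35$)
$J \left(-4 - 14\right) \left(-15\right) = - 35 \left(-4 - 14\right) \left(-15\right) = - 35 \left(\left(-18\right) \left(-15\right)\right) = \left(-35\right) 270 = -9450$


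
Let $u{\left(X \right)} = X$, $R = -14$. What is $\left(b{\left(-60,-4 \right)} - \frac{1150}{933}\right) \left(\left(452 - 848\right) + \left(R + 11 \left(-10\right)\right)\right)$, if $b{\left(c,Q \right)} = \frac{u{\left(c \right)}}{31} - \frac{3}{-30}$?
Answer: $\frac{46143604}{28923} \approx 1595.4$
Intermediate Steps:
$b{\left(c,Q \right)} = \frac{1}{10} + \frac{c}{31}$ ($b{\left(c,Q \right)} = \frac{c}{31} - \frac{3}{-30} = c \frac{1}{31} - - \frac{1}{10} = \frac{c}{31} + \frac{1}{10} = \frac{1}{10} + \frac{c}{31}$)
$\left(b{\left(-60,-4 \right)} - \frac{1150}{933}\right) \left(\left(452 - 848\right) + \left(R + 11 \left(-10\right)\right)\right) = \left(\left(\frac{1}{10} + \frac{1}{31} \left(-60\right)\right) - \frac{1150}{933}\right) \left(\left(452 - 848\right) + \left(-14 + 11 \left(-10\right)\right)\right) = \left(\left(\frac{1}{10} - \frac{60}{31}\right) - \frac{1150}{933}\right) \left(\left(452 - 848\right) - 124\right) = \left(- \frac{569}{310} - \frac{1150}{933}\right) \left(-396 - 124\right) = \left(- \frac{887377}{289230}\right) \left(-520\right) = \frac{46143604}{28923}$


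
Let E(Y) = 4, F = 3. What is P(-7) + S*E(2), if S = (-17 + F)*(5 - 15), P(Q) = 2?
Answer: 562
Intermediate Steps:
S = 140 (S = (-17 + 3)*(5 - 15) = -14*(-10) = 140)
P(-7) + S*E(2) = 2 + 140*4 = 2 + 560 = 562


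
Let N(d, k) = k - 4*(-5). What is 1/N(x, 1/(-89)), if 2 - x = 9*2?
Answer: 89/1779 ≈ 0.050028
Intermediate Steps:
x = -16 (x = 2 - 9*2 = 2 - 1*18 = 2 - 18 = -16)
N(d, k) = 20 + k (N(d, k) = k + 20 = 20 + k)
1/N(x, 1/(-89)) = 1/(20 + 1/(-89)) = 1/(20 - 1/89) = 1/(1779/89) = 89/1779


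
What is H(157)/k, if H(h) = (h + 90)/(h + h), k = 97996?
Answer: 247/30770744 ≈ 8.0271e-6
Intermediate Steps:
H(h) = (90 + h)/(2*h) (H(h) = (90 + h)/((2*h)) = (90 + h)*(1/(2*h)) = (90 + h)/(2*h))
H(157)/k = ((1/2)*(90 + 157)/157)/97996 = ((1/2)*(1/157)*247)*(1/97996) = (247/314)*(1/97996) = 247/30770744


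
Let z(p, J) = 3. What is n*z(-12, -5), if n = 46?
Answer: 138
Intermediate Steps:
n*z(-12, -5) = 46*3 = 138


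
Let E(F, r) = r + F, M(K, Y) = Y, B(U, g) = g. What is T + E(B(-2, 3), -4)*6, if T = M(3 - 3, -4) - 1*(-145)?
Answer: 135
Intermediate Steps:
E(F, r) = F + r
T = 141 (T = -4 - 1*(-145) = -4 + 145 = 141)
T + E(B(-2, 3), -4)*6 = 141 + (3 - 4)*6 = 141 - 1*6 = 141 - 6 = 135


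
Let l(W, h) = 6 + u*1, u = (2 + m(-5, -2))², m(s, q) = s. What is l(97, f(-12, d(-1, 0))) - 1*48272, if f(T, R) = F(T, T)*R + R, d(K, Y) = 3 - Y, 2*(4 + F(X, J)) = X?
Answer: -48257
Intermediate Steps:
F(X, J) = -4 + X/2
f(T, R) = R + R*(-4 + T/2) (f(T, R) = (-4 + T/2)*R + R = R*(-4 + T/2) + R = R + R*(-4 + T/2))
u = 9 (u = (2 - 5)² = (-3)² = 9)
l(W, h) = 15 (l(W, h) = 6 + 9*1 = 6 + 9 = 15)
l(97, f(-12, d(-1, 0))) - 1*48272 = 15 - 1*48272 = 15 - 48272 = -48257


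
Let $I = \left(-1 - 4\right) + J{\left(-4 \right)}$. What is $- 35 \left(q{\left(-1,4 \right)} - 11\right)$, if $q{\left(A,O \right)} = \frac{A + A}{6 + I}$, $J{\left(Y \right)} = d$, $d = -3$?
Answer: $350$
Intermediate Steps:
$J{\left(Y \right)} = -3$
$I = -8$ ($I = \left(-1 - 4\right) - 3 = -5 - 3 = -8$)
$q{\left(A,O \right)} = - A$ ($q{\left(A,O \right)} = \frac{A + A}{6 - 8} = \frac{2 A}{-2} = 2 A \left(- \frac{1}{2}\right) = - A$)
$- 35 \left(q{\left(-1,4 \right)} - 11\right) = - 35 \left(\left(-1\right) \left(-1\right) - 11\right) = - 35 \left(1 - 11\right) = \left(-35\right) \left(-10\right) = 350$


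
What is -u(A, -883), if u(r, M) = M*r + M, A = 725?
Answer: 641058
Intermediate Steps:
u(r, M) = M + M*r
-u(A, -883) = -(-883)*(1 + 725) = -(-883)*726 = -1*(-641058) = 641058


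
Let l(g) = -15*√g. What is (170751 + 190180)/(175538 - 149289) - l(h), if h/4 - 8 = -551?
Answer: 360931/26249 + 30*I*√543 ≈ 13.75 + 699.07*I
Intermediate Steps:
h = -2172 (h = 32 + 4*(-551) = 32 - 2204 = -2172)
(170751 + 190180)/(175538 - 149289) - l(h) = (170751 + 190180)/(175538 - 149289) - (-15)*√(-2172) = 360931/26249 - (-15)*2*I*√543 = 360931*(1/26249) - (-30)*I*√543 = 360931/26249 + 30*I*√543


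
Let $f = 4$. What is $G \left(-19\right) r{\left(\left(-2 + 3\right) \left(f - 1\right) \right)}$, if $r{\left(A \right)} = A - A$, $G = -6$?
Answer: $0$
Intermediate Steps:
$r{\left(A \right)} = 0$
$G \left(-19\right) r{\left(\left(-2 + 3\right) \left(f - 1\right) \right)} = \left(-6\right) \left(-19\right) 0 = 114 \cdot 0 = 0$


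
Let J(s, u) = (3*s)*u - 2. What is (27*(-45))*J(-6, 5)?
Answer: 111780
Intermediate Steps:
J(s, u) = -2 + 3*s*u (J(s, u) = 3*s*u - 2 = -2 + 3*s*u)
(27*(-45))*J(-6, 5) = (27*(-45))*(-2 + 3*(-6)*5) = -1215*(-2 - 90) = -1215*(-92) = 111780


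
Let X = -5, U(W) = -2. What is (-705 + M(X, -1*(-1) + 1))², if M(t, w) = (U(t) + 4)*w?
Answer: 491401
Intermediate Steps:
M(t, w) = 2*w (M(t, w) = (-2 + 4)*w = 2*w)
(-705 + M(X, -1*(-1) + 1))² = (-705 + 2*(-1*(-1) + 1))² = (-705 + 2*(1 + 1))² = (-705 + 2*2)² = (-705 + 4)² = (-701)² = 491401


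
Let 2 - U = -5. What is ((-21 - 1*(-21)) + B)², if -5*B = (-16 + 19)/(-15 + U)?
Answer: 9/1600 ≈ 0.0056250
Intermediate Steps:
U = 7 (U = 2 - 1*(-5) = 2 + 5 = 7)
B = 3/40 (B = -(-16 + 19)/(5*(-15 + 7)) = -3/(5*(-8)) = -3*(-1)/(5*8) = -⅕*(-3/8) = 3/40 ≈ 0.075000)
((-21 - 1*(-21)) + B)² = ((-21 - 1*(-21)) + 3/40)² = ((-21 + 21) + 3/40)² = (0 + 3/40)² = (3/40)² = 9/1600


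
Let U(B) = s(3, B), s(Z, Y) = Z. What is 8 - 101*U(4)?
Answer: -295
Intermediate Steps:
U(B) = 3
8 - 101*U(4) = 8 - 101*3 = 8 - 303 = -295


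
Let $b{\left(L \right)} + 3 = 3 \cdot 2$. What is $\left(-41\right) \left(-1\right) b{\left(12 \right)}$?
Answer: $123$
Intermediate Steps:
$b{\left(L \right)} = 3$ ($b{\left(L \right)} = -3 + 3 \cdot 2 = -3 + 6 = 3$)
$\left(-41\right) \left(-1\right) b{\left(12 \right)} = \left(-41\right) \left(-1\right) 3 = 41 \cdot 3 = 123$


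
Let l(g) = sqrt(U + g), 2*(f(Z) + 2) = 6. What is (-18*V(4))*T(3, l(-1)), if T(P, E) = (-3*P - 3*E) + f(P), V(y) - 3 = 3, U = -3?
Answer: 864 + 648*I ≈ 864.0 + 648.0*I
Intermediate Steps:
f(Z) = 1 (f(Z) = -2 + (1/2)*6 = -2 + 3 = 1)
V(y) = 6 (V(y) = 3 + 3 = 6)
l(g) = sqrt(-3 + g)
T(P, E) = 1 - 3*E - 3*P (T(P, E) = (-3*P - 3*E) + 1 = (-3*E - 3*P) + 1 = 1 - 3*E - 3*P)
(-18*V(4))*T(3, l(-1)) = (-18*6)*(1 - 3*sqrt(-3 - 1) - 3*3) = -108*(1 - 6*I - 9) = -108*(-8 - 6*I) = 864 + 648*I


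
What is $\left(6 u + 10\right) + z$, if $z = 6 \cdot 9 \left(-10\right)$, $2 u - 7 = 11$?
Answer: $-476$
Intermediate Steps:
$u = 9$ ($u = \frac{7}{2} + \frac{1}{2} \cdot 11 = \frac{7}{2} + \frac{11}{2} = 9$)
$z = -540$ ($z = 54 \left(-10\right) = -540$)
$\left(6 u + 10\right) + z = \left(6 \cdot 9 + 10\right) - 540 = \left(54 + 10\right) - 540 = 64 - 540 = -476$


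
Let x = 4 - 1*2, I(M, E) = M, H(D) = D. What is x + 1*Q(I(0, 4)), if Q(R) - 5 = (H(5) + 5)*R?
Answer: 7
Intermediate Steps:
Q(R) = 5 + 10*R (Q(R) = 5 + (5 + 5)*R = 5 + 10*R)
x = 2 (x = 4 - 2 = 2)
x + 1*Q(I(0, 4)) = 2 + 1*(5 + 10*0) = 2 + 1*(5 + 0) = 2 + 1*5 = 2 + 5 = 7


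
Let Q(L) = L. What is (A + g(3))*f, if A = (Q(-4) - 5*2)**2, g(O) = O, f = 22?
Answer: 4378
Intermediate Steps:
A = 196 (A = (-4 - 5*2)**2 = (-4 - 10)**2 = (-14)**2 = 196)
(A + g(3))*f = (196 + 3)*22 = 199*22 = 4378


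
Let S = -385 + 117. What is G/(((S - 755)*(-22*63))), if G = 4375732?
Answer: 2187866/708939 ≈ 3.0861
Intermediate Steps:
S = -268
G/(((S - 755)*(-22*63))) = 4375732/(((-268 - 755)*(-22*63))) = 4375732/((-1023*(-1386))) = 4375732/1417878 = 4375732*(1/1417878) = 2187866/708939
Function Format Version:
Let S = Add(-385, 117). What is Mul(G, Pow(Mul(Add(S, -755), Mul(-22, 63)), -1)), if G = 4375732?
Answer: Rational(2187866, 708939) ≈ 3.0861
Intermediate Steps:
S = -268
Mul(G, Pow(Mul(Add(S, -755), Mul(-22, 63)), -1)) = Mul(4375732, Pow(Mul(Add(-268, -755), Mul(-22, 63)), -1)) = Mul(4375732, Pow(Mul(-1023, -1386), -1)) = Mul(4375732, Pow(1417878, -1)) = Mul(4375732, Rational(1, 1417878)) = Rational(2187866, 708939)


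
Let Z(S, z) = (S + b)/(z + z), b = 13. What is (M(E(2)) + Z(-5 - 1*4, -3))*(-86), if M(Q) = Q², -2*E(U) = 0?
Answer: 172/3 ≈ 57.333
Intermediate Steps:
E(U) = 0 (E(U) = -½*0 = 0)
Z(S, z) = (13 + S)/(2*z) (Z(S, z) = (S + 13)/(z + z) = (13 + S)/((2*z)) = (13 + S)*(1/(2*z)) = (13 + S)/(2*z))
(M(E(2)) + Z(-5 - 1*4, -3))*(-86) = (0² + (½)*(13 + (-5 - 1*4))/(-3))*(-86) = (0 + (½)*(-⅓)*(13 + (-5 - 4)))*(-86) = (0 + (½)*(-⅓)*(13 - 9))*(-86) = (0 + (½)*(-⅓)*4)*(-86) = (0 - ⅔)*(-86) = -⅔*(-86) = 172/3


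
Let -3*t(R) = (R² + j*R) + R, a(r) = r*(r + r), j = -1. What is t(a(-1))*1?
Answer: -4/3 ≈ -1.3333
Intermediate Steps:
a(r) = 2*r² (a(r) = r*(2*r) = 2*r²)
t(R) = -R²/3 (t(R) = -((R² - R) + R)/3 = -R²/3)
t(a(-1))*1 = -(2*(-1)²)²/3*1 = -(2*1)²/3*1 = -⅓*2²*1 = -⅓*4*1 = -4/3*1 = -4/3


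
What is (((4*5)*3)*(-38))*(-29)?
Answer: 66120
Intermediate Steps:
(((4*5)*3)*(-38))*(-29) = ((20*3)*(-38))*(-29) = (60*(-38))*(-29) = -2280*(-29) = 66120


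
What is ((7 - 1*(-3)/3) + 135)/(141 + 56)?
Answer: 143/197 ≈ 0.72589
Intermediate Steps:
((7 - 1*(-3)/3) + 135)/(141 + 56) = ((7 + 3*(⅓)) + 135)/197 = ((7 + 1) + 135)/197 = (8 + 135)/197 = (1/197)*143 = 143/197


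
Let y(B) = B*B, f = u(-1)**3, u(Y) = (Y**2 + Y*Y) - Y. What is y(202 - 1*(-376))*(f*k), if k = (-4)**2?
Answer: 144324288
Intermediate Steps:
u(Y) = -Y + 2*Y**2 (u(Y) = (Y**2 + Y**2) - Y = 2*Y**2 - Y = -Y + 2*Y**2)
f = 27 (f = (-(-1 + 2*(-1)))**3 = (-(-1 - 2))**3 = (-1*(-3))**3 = 3**3 = 27)
k = 16
y(B) = B**2
y(202 - 1*(-376))*(f*k) = (202 - 1*(-376))**2*(27*16) = (202 + 376)**2*432 = 578**2*432 = 334084*432 = 144324288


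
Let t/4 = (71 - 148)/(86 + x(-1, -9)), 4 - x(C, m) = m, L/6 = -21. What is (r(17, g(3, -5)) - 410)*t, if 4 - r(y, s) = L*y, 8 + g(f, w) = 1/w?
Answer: -48608/9 ≈ -5400.9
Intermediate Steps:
L = -126 (L = 6*(-21) = -126)
g(f, w) = -8 + 1/w
x(C, m) = 4 - m
t = -28/9 (t = 4*((71 - 148)/(86 + (4 - 1*(-9)))) = 4*(-77/(86 + (4 + 9))) = 4*(-77/(86 + 13)) = 4*(-77/99) = 4*(-77*1/99) = 4*(-7/9) = -28/9 ≈ -3.1111)
r(y, s) = 4 + 126*y (r(y, s) = 4 - (-126)*y = 4 + 126*y)
(r(17, g(3, -5)) - 410)*t = ((4 + 126*17) - 410)*(-28/9) = ((4 + 2142) - 410)*(-28/9) = (2146 - 410)*(-28/9) = 1736*(-28/9) = -48608/9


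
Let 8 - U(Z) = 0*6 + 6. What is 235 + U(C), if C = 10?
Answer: 237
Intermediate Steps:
U(Z) = 2 (U(Z) = 8 - (0*6 + 6) = 8 - (0 + 6) = 8 - 1*6 = 8 - 6 = 2)
235 + U(C) = 235 + 2 = 237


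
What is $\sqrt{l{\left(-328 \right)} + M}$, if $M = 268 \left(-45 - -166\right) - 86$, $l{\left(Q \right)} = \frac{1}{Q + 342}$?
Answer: $\frac{\sqrt{6339046}}{14} \approx 179.84$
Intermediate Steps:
$l{\left(Q \right)} = \frac{1}{342 + Q}$
$M = 32342$ ($M = 268 \left(-45 + 166\right) - 86 = 268 \cdot 121 - 86 = 32428 - 86 = 32342$)
$\sqrt{l{\left(-328 \right)} + M} = \sqrt{\frac{1}{342 - 328} + 32342} = \sqrt{\frac{1}{14} + 32342} = \sqrt{\frac{452789}{14}} = \frac{\sqrt{6339046}}{14}$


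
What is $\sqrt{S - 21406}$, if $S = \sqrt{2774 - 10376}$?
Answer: $\sqrt{-21406 + i \sqrt{7602}} \approx 0.298 + 146.31 i$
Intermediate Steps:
$S = i \sqrt{7602}$ ($S = \sqrt{-7602} = i \sqrt{7602} \approx 87.189 i$)
$\sqrt{S - 21406} = \sqrt{i \sqrt{7602} - 21406} = \sqrt{-21406 + i \sqrt{7602}}$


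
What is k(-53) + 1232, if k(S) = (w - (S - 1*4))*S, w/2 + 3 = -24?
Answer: 1073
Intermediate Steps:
w = -54 (w = -6 + 2*(-24) = -6 - 48 = -54)
k(S) = S*(-50 - S) (k(S) = (-54 - (S - 1*4))*S = (-54 - (S - 4))*S = (-54 - (-4 + S))*S = (-54 + (4 - S))*S = (-50 - S)*S = S*(-50 - S))
k(-53) + 1232 = -1*(-53)*(50 - 53) + 1232 = -1*(-53)*(-3) + 1232 = -159 + 1232 = 1073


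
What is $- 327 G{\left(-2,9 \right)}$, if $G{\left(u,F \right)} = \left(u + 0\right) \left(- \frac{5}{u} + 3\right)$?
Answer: $3597$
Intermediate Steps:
$G{\left(u,F \right)} = u \left(3 - \frac{5}{u}\right)$
$- 327 G{\left(-2,9 \right)} = - 327 \left(-5 + 3 \left(-2\right)\right) = - 327 \left(-5 - 6\right) = \left(-327\right) \left(-11\right) = 3597$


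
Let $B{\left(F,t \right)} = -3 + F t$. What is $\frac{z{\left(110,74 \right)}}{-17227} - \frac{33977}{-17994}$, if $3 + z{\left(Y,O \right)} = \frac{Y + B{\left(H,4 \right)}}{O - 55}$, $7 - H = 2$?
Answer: $\frac{1588550603}{841381446} \approx 1.888$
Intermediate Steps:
$H = 5$ ($H = 7 - 2 = 5$)
$z{\left(Y,O \right)} = -3 + \frac{17 + Y}{-55 + O}$ ($z{\left(Y,O \right)} = -3 + \frac{Y + \left(-3 + 5 \cdot 4\right)}{O - 55} = -3 + \frac{Y + \left(-3 + 20\right)}{-55 + O} = -3 + \frac{Y + 17}{-55 + O} = -3 + \frac{17 + Y}{-55 + O}$)
$\frac{z{\left(110,74 \right)}}{-17227} - \frac{33977}{-17994} = \frac{\frac{1}{-55 + 74} \left(182 + 110 - 222\right)}{-17227} - \frac{33977}{-17994} = \frac{182 + 110 - 222}{19} \left(- \frac{1}{17227}\right) - - \frac{33977}{17994} = \frac{1}{19} \cdot 70 \left(- \frac{1}{17227}\right) + \frac{33977}{17994} = \frac{70}{19} \left(- \frac{1}{17227}\right) + \frac{33977}{17994} = - \frac{10}{46759} + \frac{33977}{17994} = \frac{1588550603}{841381446}$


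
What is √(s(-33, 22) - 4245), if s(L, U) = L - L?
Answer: I*√4245 ≈ 65.154*I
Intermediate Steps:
s(L, U) = 0
√(s(-33, 22) - 4245) = √(0 - 4245) = √(-4245) = I*√4245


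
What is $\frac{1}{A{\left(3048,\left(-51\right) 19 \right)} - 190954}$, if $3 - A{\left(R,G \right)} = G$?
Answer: $- \frac{1}{189982} \approx -5.2637 \cdot 10^{-6}$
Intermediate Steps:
$A{\left(R,G \right)} = 3 - G$
$\frac{1}{A{\left(3048,\left(-51\right) 19 \right)} - 190954} = \frac{1}{\left(3 - \left(-51\right) 19\right) - 190954} = \frac{1}{\left(3 - -969\right) - 190954} = \frac{1}{\left(3 + 969\right) - 190954} = \frac{1}{972 - 190954} = \frac{1}{-189982} = - \frac{1}{189982}$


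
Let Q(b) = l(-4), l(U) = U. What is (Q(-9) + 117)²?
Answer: 12769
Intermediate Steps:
Q(b) = -4
(Q(-9) + 117)² = (-4 + 117)² = 113² = 12769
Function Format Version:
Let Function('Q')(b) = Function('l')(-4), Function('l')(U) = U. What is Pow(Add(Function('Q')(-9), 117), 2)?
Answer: 12769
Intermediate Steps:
Function('Q')(b) = -4
Pow(Add(Function('Q')(-9), 117), 2) = Pow(Add(-4, 117), 2) = Pow(113, 2) = 12769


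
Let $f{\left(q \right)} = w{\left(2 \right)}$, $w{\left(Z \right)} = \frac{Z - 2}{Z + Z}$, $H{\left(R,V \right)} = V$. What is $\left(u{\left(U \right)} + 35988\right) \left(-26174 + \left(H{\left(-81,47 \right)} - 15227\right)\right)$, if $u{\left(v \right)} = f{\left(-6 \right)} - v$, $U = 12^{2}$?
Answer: $-1482292776$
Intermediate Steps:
$w{\left(Z \right)} = \frac{-2 + Z}{2 Z}$
$f{\left(q \right)} = 0$ ($f{\left(q \right)} = \frac{-2 + 2}{2 \cdot 2} = \frac{1}{2} \cdot \frac{1}{2} \cdot 0 = 0$)
$U = 144$
$u{\left(v \right)} = - v$ ($u{\left(v \right)} = 0 - v = - v$)
$\left(u{\left(U \right)} + 35988\right) \left(-26174 + \left(H{\left(-81,47 \right)} - 15227\right)\right) = \left(\left(-1\right) 144 + 35988\right) \left(-26174 + \left(47 - 15227\right)\right) = \left(-144 + 35988\right) \left(-26174 - 15180\right) = 35844 \left(-41354\right) = -1482292776$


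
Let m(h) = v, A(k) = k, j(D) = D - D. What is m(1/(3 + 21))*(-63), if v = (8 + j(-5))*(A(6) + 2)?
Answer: -4032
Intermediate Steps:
j(D) = 0
v = 64 (v = (8 + 0)*(6 + 2) = 8*8 = 64)
m(h) = 64
m(1/(3 + 21))*(-63) = 64*(-63) = -4032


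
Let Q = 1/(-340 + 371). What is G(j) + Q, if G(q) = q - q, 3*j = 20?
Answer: 1/31 ≈ 0.032258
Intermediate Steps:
j = 20/3 (j = (⅓)*20 = 20/3 ≈ 6.6667)
Q = 1/31 ≈ 0.032258
G(q) = 0
G(j) + Q = 0 + 1/31 = 1/31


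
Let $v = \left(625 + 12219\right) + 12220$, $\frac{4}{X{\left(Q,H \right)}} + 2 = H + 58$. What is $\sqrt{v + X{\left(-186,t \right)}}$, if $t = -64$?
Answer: $\frac{7 \sqrt{2046}}{2} \approx 158.31$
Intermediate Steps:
$X{\left(Q,H \right)} = \frac{4}{56 + H}$ ($X{\left(Q,H \right)} = \frac{4}{-2 + \left(H + 58\right)} = \frac{4}{-2 + \left(58 + H\right)} = \frac{4}{56 + H}$)
$v = 25064$ ($v = 12844 + 12220 = 25064$)
$\sqrt{v + X{\left(-186,t \right)}} = \sqrt{25064 + \frac{4}{56 - 64}} = \sqrt{25064 + \frac{4}{-8}} = \sqrt{25064 + 4 \left(- \frac{1}{8}\right)} = \sqrt{25064 - \frac{1}{2}} = \sqrt{\frac{50127}{2}} = \frac{7 \sqrt{2046}}{2}$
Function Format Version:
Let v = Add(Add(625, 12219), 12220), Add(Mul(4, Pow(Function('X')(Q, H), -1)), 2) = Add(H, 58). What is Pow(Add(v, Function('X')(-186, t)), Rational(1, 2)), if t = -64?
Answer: Mul(Rational(7, 2), Pow(2046, Rational(1, 2))) ≈ 158.31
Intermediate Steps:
Function('X')(Q, H) = Mul(4, Pow(Add(56, H), -1)) (Function('X')(Q, H) = Mul(4, Pow(Add(-2, Add(H, 58)), -1)) = Mul(4, Pow(Add(-2, Add(58, H)), -1)) = Mul(4, Pow(Add(56, H), -1)))
v = 25064 (v = Add(12844, 12220) = 25064)
Pow(Add(v, Function('X')(-186, t)), Rational(1, 2)) = Pow(Add(25064, Mul(4, Pow(Add(56, -64), -1))), Rational(1, 2)) = Pow(Add(25064, Mul(4, Pow(-8, -1))), Rational(1, 2)) = Pow(Add(25064, Mul(4, Rational(-1, 8))), Rational(1, 2)) = Pow(Add(25064, Rational(-1, 2)), Rational(1, 2)) = Pow(Rational(50127, 2), Rational(1, 2)) = Mul(Rational(7, 2), Pow(2046, Rational(1, 2)))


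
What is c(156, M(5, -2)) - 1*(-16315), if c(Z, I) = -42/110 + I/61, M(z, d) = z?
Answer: 54735819/3355 ≈ 16315.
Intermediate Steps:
c(Z, I) = -21/55 + I/61 (c(Z, I) = -42*1/110 + I*(1/61) = -21/55 + I/61)
c(156, M(5, -2)) - 1*(-16315) = (-21/55 + (1/61)*5) - 1*(-16315) = (-21/55 + 5/61) + 16315 = -1006/3355 + 16315 = 54735819/3355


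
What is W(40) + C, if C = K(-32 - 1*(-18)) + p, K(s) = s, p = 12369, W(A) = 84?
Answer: 12439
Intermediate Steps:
C = 12355 (C = (-32 - 1*(-18)) + 12369 = (-32 + 18) + 12369 = -14 + 12369 = 12355)
W(40) + C = 84 + 12355 = 12439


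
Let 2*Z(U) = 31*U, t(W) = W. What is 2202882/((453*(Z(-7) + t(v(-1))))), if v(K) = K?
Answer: -1468588/33069 ≈ -44.410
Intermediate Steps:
Z(U) = 31*U/2 (Z(U) = (31*U)/2 = 31*U/2)
2202882/((453*(Z(-7) + t(v(-1))))) = 2202882/((453*((31/2)*(-7) - 1))) = 2202882/((453*(-217/2 - 1))) = 2202882/((453*(-219/2))) = 2202882/(-99207/2) = 2202882*(-2/99207) = -1468588/33069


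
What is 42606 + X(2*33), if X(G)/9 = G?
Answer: 43200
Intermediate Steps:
X(G) = 9*G
42606 + X(2*33) = 42606 + 9*(2*33) = 42606 + 9*66 = 42606 + 594 = 43200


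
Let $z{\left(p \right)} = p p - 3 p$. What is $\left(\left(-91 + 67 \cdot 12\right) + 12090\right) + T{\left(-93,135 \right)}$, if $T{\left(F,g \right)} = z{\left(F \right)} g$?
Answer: $1218083$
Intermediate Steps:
$z{\left(p \right)} = p^{2} - 3 p$
$T{\left(F,g \right)} = F g \left(-3 + F\right)$ ($T{\left(F,g \right)} = F \left(-3 + F\right) g = F g \left(-3 + F\right)$)
$\left(\left(-91 + 67 \cdot 12\right) + 12090\right) + T{\left(-93,135 \right)} = \left(\left(-91 + 67 \cdot 12\right) + 12090\right) - 12555 \left(-3 - 93\right) = \left(\left(-91 + 804\right) + 12090\right) - 12555 \left(-96\right) = \left(713 + 12090\right) + 1205280 = 12803 + 1205280 = 1218083$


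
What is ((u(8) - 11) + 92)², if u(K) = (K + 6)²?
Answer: 76729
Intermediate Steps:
u(K) = (6 + K)²
((u(8) - 11) + 92)² = (((6 + 8)² - 11) + 92)² = ((14² - 11) + 92)² = ((196 - 11) + 92)² = (185 + 92)² = 277² = 76729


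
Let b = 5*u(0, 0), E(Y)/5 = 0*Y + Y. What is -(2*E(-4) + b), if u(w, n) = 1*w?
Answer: 40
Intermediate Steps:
u(w, n) = w
E(Y) = 5*Y (E(Y) = 5*(0*Y + Y) = 5*(0 + Y) = 5*Y)
b = 0 (b = 5*0 = 0)
-(2*E(-4) + b) = -(2*(5*(-4)) + 0) = -(2*(-20) + 0) = -(-40 + 0) = -1*(-40) = 40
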